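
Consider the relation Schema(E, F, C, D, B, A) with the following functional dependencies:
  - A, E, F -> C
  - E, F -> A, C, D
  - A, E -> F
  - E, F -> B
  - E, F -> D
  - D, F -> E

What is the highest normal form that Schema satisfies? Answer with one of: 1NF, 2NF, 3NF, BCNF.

BCNF

Candidate keys: {A, E}, {D, F}, {E, F}. Prime attributes: {A, D, E, F}.
Every FD has a superkey on the left, so the relation is in BCNF.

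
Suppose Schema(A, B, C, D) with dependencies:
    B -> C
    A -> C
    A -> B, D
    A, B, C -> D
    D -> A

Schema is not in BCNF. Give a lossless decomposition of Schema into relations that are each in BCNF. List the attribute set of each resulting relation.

Candidate keys of the original relation: {A}, {D}.
Within {A, B, C, D}: {B}⁺ ∩ {A, B, C, D} = {B, C}, not the whole set, so B -> C violates BCNF; decompose into {B, C} and {A, B, D}.
{B, C}: every determinant is a superkey — BCNF.
{A, B, D}: every determinant is a superkey — BCNF.

{A, B, D}; {B, C}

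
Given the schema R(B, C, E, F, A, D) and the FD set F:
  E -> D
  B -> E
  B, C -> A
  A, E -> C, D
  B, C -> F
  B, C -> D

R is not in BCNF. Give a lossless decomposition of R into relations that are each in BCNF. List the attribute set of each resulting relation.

Candidate keys of the original relation: {A, B}, {B, C}.
Within {A, B, C, D, E, F}: {E}⁺ ∩ {A, B, C, D, E, F} = {D, E}, not the whole set, so E -> D violates BCNF; decompose into {D, E} and {A, B, C, E, F}.
{D, E}: every determinant is a superkey — BCNF.
Within {A, B, C, E, F}: {B}⁺ ∩ {A, B, C, E, F} = {B, E}, not the whole set, so B -> E violates BCNF; decompose into {B, E} and {A, B, C, F}.
{B, E}: every determinant is a superkey — BCNF.
{A, B, C, F}: every determinant is a superkey — BCNF.

{A, B, C, F}; {B, E}; {D, E}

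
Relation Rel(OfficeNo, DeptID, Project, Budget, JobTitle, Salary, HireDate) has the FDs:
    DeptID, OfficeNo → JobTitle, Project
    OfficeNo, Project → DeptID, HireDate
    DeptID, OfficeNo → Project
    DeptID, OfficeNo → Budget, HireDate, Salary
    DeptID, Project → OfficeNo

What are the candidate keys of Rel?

{DeptID, OfficeNo}, {DeptID, Project}, {OfficeNo, Project}

{DeptID, OfficeNo} is a candidate key since {DeptID, OfficeNo}⁺ = {Budget, DeptID, HireDate, JobTitle, OfficeNo, Project, Salary} covers every attribute.
{DeptID, Project} is a candidate key since {DeptID, Project}⁺ = {Budget, DeptID, HireDate, JobTitle, OfficeNo, Project, Salary} covers every attribute.
{OfficeNo, Project} is a candidate key since {OfficeNo, Project}⁺ = {Budget, DeptID, HireDate, JobTitle, OfficeNo, Project, Salary} covers every attribute.
No proper subset of any of these is a key, and no other minimal superkey exists.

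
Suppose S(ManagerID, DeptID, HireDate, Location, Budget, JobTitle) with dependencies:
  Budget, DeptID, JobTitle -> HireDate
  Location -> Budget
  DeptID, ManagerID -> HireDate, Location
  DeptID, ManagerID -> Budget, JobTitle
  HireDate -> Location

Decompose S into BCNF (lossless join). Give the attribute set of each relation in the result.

Candidate key of the original relation: {DeptID, ManagerID}.
Within {Budget, DeptID, HireDate, JobTitle, Location, ManagerID}: {Budget, DeptID, JobTitle}⁺ ∩ {Budget, DeptID, HireDate, JobTitle, Location, ManagerID} = {Budget, DeptID, HireDate, JobTitle, Location}, not the whole set, so Budget, DeptID, JobTitle -> HireDate, Location violates BCNF; decompose into {Budget, DeptID, HireDate, JobTitle, Location} and {Budget, DeptID, JobTitle, ManagerID}.
Within {Budget, DeptID, HireDate, JobTitle, Location}: {Location}⁺ ∩ {Budget, DeptID, HireDate, JobTitle, Location} = {Budget, Location}, not the whole set, so Location -> Budget violates BCNF; decompose into {Budget, Location} and {DeptID, HireDate, JobTitle, Location}.
{Budget, Location} has no BCNF violation.
Within {DeptID, HireDate, JobTitle, Location}: {HireDate}⁺ ∩ {DeptID, HireDate, JobTitle, Location} = {HireDate, Location}, not the whole set, so HireDate -> Location violates BCNF; decompose into {HireDate, Location} and {DeptID, HireDate, JobTitle}.
{HireDate, Location} has no BCNF violation.
{DeptID, HireDate, JobTitle} has no BCNF violation.
{Budget, DeptID, JobTitle, ManagerID} has no BCNF violation.

{Budget, DeptID, JobTitle, ManagerID}; {Budget, Location}; {DeptID, HireDate, JobTitle}; {HireDate, Location}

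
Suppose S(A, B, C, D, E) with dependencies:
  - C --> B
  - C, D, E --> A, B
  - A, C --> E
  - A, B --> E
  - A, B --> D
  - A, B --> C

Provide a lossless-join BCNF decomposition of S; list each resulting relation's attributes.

Candidate keys of the original relation: {A, B}, {A, C}, {C, D, E}.
{A, B, C, D, E}: {C} determines {B, C} here but is not a superkey — split on C --> B, giving {B, C} and {A, C, D, E}.
{B, C}: every determinant is a superkey — BCNF.
{A, C, D, E}: every determinant is a superkey — BCNF.

{A, C, D, E}; {B, C}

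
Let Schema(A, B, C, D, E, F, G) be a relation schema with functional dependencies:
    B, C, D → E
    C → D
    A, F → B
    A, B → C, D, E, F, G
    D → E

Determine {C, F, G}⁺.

{C, D, E, F, G}

Start with {C, F, G}.
C → D applies; add {D} → now {C, D, F, G}.
D → E applies; add {E} → now {C, D, E, F, G}.
No further FD applies.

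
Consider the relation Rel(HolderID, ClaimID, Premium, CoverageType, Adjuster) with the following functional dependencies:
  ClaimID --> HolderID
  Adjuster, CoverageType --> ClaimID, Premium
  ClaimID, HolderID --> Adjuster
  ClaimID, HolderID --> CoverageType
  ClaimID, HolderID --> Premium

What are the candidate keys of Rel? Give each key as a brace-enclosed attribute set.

{ClaimID}⁺ = {Adjuster, ClaimID, CoverageType, HolderID, Premium}, which is every attribute, so {ClaimID} is a candidate key.
{Adjuster, CoverageType}⁺ = {Adjuster, ClaimID, CoverageType, HolderID, Premium}, which is every attribute, so {Adjuster, CoverageType} is a candidate key.
No proper subset of any of these is a key, and no other minimal superkey exists.

{Adjuster, CoverageType}, {ClaimID}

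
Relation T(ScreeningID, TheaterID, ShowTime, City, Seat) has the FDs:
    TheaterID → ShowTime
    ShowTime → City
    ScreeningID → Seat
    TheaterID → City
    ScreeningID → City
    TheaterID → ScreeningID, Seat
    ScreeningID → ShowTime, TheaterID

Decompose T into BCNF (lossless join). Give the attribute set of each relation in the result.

Candidate keys of the original relation: {ScreeningID}, {TheaterID}.
{City, ScreeningID, Seat, ShowTime, TheaterID}: {ShowTime} determines {City, ShowTime} here but is not a superkey — split on ShowTime → City, giving {City, ShowTime} and {ScreeningID, Seat, ShowTime, TheaterID}.
{City, ShowTime} has no BCNF violation.
{ScreeningID, Seat, ShowTime, TheaterID} has no BCNF violation.

{City, ShowTime}; {ScreeningID, Seat, ShowTime, TheaterID}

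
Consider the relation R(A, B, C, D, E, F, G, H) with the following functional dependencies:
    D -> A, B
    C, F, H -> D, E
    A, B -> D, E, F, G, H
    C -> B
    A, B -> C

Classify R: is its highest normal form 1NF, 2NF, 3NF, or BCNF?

Candidate keys: {A, B}, {A, C}, {C, F, H}, {D}. Prime attributes: {A, B, C, D, F, H}.
C -> B breaks BCNF: {C}⁺ = {B, C}, so {C} is not a superkey.
Since {B} ⊆ prime attributes and every other non-superkey FD also has a prime right side, the schema is in 3NF.

3NF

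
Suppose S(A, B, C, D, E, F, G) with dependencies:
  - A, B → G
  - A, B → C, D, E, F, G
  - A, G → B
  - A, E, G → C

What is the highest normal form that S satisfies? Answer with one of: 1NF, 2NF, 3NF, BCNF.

BCNF

Candidate keys: {A, B}, {A, G}. Prime attributes: {A, B, G}.
The left-hand side of every FD is a superkey, so BCNF is satisfied.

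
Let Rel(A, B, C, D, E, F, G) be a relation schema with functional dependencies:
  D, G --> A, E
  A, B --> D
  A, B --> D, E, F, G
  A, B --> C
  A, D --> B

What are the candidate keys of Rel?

{A, B} is a candidate key since {A, B}⁺ = {A, B, C, D, E, F, G} covers every attribute.
{A, D} is a candidate key since {A, D}⁺ = {A, B, C, D, E, F, G} covers every attribute.
{D, G} is a candidate key since {D, G}⁺ = {A, B, C, D, E, F, G} covers every attribute.
Any other superkey properly contains one of these, so there are no further candidate keys.

{A, B}, {A, D}, {D, G}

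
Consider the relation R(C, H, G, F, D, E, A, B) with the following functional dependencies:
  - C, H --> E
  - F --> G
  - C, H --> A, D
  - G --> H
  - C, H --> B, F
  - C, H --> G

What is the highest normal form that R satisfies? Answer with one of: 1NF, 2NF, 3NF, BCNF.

3NF

Candidate keys: {C, F}, {C, G}, {C, H}. Prime attributes: {C, F, G, H}.
F --> G breaks BCNF: {F}⁺ = {F, G, H}, so {F} is not a superkey.
Since {G} ⊆ prime attributes and every other non-superkey FD also has a prime right side, the schema is in 3NF.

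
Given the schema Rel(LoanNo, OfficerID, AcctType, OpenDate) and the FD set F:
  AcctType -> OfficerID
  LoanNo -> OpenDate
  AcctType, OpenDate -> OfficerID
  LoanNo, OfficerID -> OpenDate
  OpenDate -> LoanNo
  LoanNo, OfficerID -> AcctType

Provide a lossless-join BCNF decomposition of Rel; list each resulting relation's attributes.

Candidate keys of the original relation: {AcctType, LoanNo}, {AcctType, OpenDate}, {LoanNo, OfficerID}, {OfficerID, OpenDate}.
{AcctType, LoanNo, OfficerID, OpenDate}: {AcctType} determines {AcctType, OfficerID} here but is not a superkey — split on AcctType -> OfficerID, giving {AcctType, OfficerID} and {AcctType, LoanNo, OpenDate}.
{AcctType, OfficerID} is in BCNF.
{AcctType, LoanNo, OpenDate}: {LoanNo} determines {LoanNo, OpenDate} here but is not a superkey — split on LoanNo -> OpenDate, giving {LoanNo, OpenDate} and {AcctType, LoanNo}.
{LoanNo, OpenDate} is in BCNF.
{AcctType, LoanNo} is in BCNF.

{AcctType, LoanNo}; {AcctType, OfficerID}; {LoanNo, OpenDate}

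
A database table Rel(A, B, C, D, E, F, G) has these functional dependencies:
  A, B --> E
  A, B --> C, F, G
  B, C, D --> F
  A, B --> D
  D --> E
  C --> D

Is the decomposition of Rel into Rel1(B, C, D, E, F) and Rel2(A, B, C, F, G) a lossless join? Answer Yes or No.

Rel1 ∩ Rel2 = {B, C, F}; its closure under F is {B, C, D, E, F}.
Rel1 is contained in that closure, so Rel1 ∩ Rel2 --> Rel1 holds and the join is lossless.

Yes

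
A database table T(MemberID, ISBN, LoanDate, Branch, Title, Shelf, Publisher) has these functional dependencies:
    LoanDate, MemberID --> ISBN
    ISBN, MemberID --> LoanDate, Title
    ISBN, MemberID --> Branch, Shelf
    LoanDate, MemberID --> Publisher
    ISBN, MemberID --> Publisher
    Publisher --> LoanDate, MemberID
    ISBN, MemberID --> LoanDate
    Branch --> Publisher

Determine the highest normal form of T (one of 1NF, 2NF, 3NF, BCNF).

BCNF

Candidate keys: {Branch}, {ISBN, MemberID}, {LoanDate, MemberID}, {Publisher}. Prime attributes: {Branch, ISBN, LoanDate, MemberID, Publisher}.
Each dependency's left side is a superkey — BCNF holds.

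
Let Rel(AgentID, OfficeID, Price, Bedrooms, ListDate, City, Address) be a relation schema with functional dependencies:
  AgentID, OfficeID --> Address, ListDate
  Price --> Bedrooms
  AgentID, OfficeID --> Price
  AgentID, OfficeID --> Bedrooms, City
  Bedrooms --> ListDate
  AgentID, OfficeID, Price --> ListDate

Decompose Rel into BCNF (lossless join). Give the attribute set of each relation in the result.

Candidate key of the original relation: {AgentID, OfficeID}.
Within {Address, AgentID, Bedrooms, City, ListDate, OfficeID, Price}: {Price}⁺ ∩ {Address, AgentID, Bedrooms, City, ListDate, OfficeID, Price} = {Bedrooms, ListDate, Price}, not the whole set, so Price --> Bedrooms, ListDate violates BCNF; decompose into {Bedrooms, ListDate, Price} and {Address, AgentID, City, OfficeID, Price}.
Within {Bedrooms, ListDate, Price}: {Bedrooms}⁺ ∩ {Bedrooms, ListDate, Price} = {Bedrooms, ListDate}, not the whole set, so Bedrooms --> ListDate violates BCNF; decompose into {Bedrooms, ListDate} and {Bedrooms, Price}.
{Bedrooms, ListDate} is in BCNF.
{Bedrooms, Price} is in BCNF.
{Address, AgentID, City, OfficeID, Price} is in BCNF.

{Address, AgentID, City, OfficeID, Price}; {Bedrooms, ListDate}; {Bedrooms, Price}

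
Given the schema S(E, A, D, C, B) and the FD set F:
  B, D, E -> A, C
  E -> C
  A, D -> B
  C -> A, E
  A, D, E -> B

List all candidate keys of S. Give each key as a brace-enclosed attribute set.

Attributes never on any right-hand side: {D} — every candidate key must contain it.
{C, D}⁺ = {A, B, C, D, E} — all of the relation — so {C, D} is a candidate key.
{D, E}⁺ = {A, B, C, D, E} — all of the relation — so {D, E} is a candidate key.
No proper subset of any of these is a key, and no other minimal superkey exists.

{C, D}, {D, E}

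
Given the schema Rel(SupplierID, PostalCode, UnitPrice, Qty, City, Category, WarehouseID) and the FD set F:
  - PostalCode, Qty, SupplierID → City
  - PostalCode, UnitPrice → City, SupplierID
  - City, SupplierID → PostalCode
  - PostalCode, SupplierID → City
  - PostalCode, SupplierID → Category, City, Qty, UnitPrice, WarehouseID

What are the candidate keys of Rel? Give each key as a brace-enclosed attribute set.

{City, SupplierID}, {PostalCode, SupplierID}, {PostalCode, UnitPrice}

{City, SupplierID}⁺ = {Category, City, PostalCode, Qty, SupplierID, UnitPrice, WarehouseID} — all of the relation — so {City, SupplierID} is a candidate key.
{PostalCode, SupplierID}⁺ = {Category, City, PostalCode, Qty, SupplierID, UnitPrice, WarehouseID} — all of the relation — so {PostalCode, SupplierID} is a candidate key.
{PostalCode, UnitPrice}⁺ = {Category, City, PostalCode, Qty, SupplierID, UnitPrice, WarehouseID} — all of the relation — so {PostalCode, UnitPrice} is a candidate key.
Any other superkey properly contains one of these, so there are no further candidate keys.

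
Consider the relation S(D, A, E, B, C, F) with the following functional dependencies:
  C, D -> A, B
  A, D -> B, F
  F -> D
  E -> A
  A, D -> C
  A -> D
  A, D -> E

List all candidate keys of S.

{A}⁺ = {A, B, C, D, E, F} — all of the relation — so {A} is a candidate key.
{E}⁺ = {A, B, C, D, E, F} — all of the relation — so {E} is a candidate key.
{C, D}⁺ = {A, B, C, D, E, F} — all of the relation — so {C, D} is a candidate key.
{C, F}⁺ = {A, B, C, D, E, F} — all of the relation — so {C, F} is a candidate key.
These are minimal and exhaustive — every other superkey contains one of them.

{A}, {C, D}, {C, F}, {E}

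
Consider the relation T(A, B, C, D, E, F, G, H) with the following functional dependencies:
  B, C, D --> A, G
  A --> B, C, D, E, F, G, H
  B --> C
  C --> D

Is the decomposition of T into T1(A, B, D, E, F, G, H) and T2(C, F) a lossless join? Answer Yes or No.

No

The shared attributes are {F} and {F}⁺ = {F}.
Neither T1 nor T2 is contained in that closure, so the decomposition is lossy.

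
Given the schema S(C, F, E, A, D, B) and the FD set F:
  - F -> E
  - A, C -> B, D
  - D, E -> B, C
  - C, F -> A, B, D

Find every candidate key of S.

No FD produces {F}, so it must be in every candidate key.
{C, F}⁺ = {A, B, C, D, E, F} — all of the relation — so {C, F} is a candidate key.
{D, F}⁺ = {A, B, C, D, E, F} — all of the relation — so {D, F} is a candidate key.
These are minimal and exhaustive — every other superkey contains one of them.

{C, F}, {D, F}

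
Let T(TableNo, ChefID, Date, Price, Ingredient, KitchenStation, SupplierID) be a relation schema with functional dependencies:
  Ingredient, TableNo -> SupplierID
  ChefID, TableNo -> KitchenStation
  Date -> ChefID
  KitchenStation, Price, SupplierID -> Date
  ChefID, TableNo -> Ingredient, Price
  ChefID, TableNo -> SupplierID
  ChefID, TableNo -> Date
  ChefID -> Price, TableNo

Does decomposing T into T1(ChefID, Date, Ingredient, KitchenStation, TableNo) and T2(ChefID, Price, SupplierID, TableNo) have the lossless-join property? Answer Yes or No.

Yes

The shared attributes are {ChefID, TableNo} and {ChefID, TableNo}⁺ = {ChefID, Date, Ingredient, KitchenStation, Price, SupplierID, TableNo}.
Since T1 ⊆ {ChefID, Date, Ingredient, KitchenStation, Price, SupplierID, TableNo}, the intersection is a superkey of T1; the decomposition is lossless.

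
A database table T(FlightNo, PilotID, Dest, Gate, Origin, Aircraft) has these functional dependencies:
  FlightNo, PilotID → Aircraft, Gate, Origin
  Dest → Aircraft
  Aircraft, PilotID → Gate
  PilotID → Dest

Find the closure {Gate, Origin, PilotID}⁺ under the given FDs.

Start with {Gate, Origin, PilotID}.
PilotID → Dest applies; add {Dest} → now {Dest, Gate, Origin, PilotID}.
Dest → Aircraft applies; add {Aircraft} → now {Aircraft, Dest, Gate, Origin, PilotID}.
No further FD applies.

{Aircraft, Dest, Gate, Origin, PilotID}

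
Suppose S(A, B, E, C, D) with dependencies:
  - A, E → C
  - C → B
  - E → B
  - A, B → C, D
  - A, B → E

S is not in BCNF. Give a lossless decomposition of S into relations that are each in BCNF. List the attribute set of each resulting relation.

{A, C, D, E}; {B, C}

Candidate keys of the original relation: {A, B}, {A, C}, {A, E}.
{A, B, C, D, E}: {C} determines {B, C} here but is not a superkey — split on C → B, giving {B, C} and {A, C, D, E}.
{B, C}: every determinant is a superkey — BCNF.
{A, C, D, E}: every determinant is a superkey — BCNF.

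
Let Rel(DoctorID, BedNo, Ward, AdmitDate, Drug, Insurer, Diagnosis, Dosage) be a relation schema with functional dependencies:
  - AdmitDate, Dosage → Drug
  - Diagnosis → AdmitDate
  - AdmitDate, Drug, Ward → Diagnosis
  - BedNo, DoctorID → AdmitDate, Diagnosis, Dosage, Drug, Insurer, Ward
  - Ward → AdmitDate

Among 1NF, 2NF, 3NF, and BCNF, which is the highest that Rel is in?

2NF

Candidate key: {BedNo, DoctorID}. Prime attributes: {BedNo, DoctorID}.
For AdmitDate, Dosage → Drug we have {AdmitDate, Dosage}⁺ = {AdmitDate, Dosage, Drug}; {AdmitDate, Dosage} is not a superkey, so BCNF fails.
AdmitDate, Dosage → Drug has non-prime {Drug} on the right and a non-superkey on the left, so 3NF fails.
Checking every proper subset of each key, none determines a non-prime attribute — 2NF is satisfied.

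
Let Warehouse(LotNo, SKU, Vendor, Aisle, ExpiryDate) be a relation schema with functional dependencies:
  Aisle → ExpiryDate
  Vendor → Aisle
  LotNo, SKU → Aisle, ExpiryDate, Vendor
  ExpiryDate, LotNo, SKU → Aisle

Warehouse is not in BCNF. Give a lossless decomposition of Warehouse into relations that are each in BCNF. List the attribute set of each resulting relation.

Candidate key of the original relation: {LotNo, SKU}.
In {Aisle, ExpiryDate, LotNo, SKU, Vendor}, {Aisle} is not a superkey ({Aisle}⁺ restricted to this set is {Aisle, ExpiryDate}), so split on Aisle → ExpiryDate into {Aisle, ExpiryDate} and {Aisle, LotNo, SKU, Vendor}.
{Aisle, ExpiryDate} is in BCNF.
In {Aisle, LotNo, SKU, Vendor}, {Vendor} is not a superkey ({Vendor}⁺ restricted to this set is {Aisle, Vendor}), so split on Vendor → Aisle into {Aisle, Vendor} and {LotNo, SKU, Vendor}.
{Aisle, Vendor} is in BCNF.
{LotNo, SKU, Vendor} is in BCNF.

{Aisle, ExpiryDate}; {Aisle, Vendor}; {LotNo, SKU, Vendor}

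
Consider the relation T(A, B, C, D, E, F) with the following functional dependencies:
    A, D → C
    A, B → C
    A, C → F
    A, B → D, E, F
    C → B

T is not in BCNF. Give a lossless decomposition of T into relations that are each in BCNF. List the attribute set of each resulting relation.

{A, C, D, E, F}; {B, C}

Candidate keys of the original relation: {A, B}, {A, C}, {A, D}.
In {A, B, C, D, E, F}, {C} is not a superkey ({C}⁺ restricted to this set is {B, C}), so split on C → B into {B, C} and {A, C, D, E, F}.
{B, C} has no BCNF violation.
{A, C, D, E, F} has no BCNF violation.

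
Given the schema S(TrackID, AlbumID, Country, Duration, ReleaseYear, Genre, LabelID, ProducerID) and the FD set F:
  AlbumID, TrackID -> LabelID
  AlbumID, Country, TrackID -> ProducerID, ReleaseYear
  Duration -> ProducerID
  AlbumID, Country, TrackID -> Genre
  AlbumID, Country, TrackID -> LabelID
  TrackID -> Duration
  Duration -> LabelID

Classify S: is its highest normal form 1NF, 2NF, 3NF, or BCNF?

1NF

Candidate key: {AlbumID, Country, TrackID}. Prime attributes: {AlbumID, Country, TrackID}.
AlbumID, TrackID -> LabelID breaks BCNF: {AlbumID, TrackID}⁺ = {AlbumID, Duration, LabelID, ProducerID, TrackID}, so {AlbumID, TrackID} is not a superkey.
AlbumID, TrackID -> LabelID has non-prime {LabelID} on the right and a non-superkey on the left, so 3NF fails.
{TrackID} is a proper subset of the key {AlbumID, Country, TrackID}, and {TrackID}⁺ contains the non-prime attributes {Duration, LabelID, ProducerID} — a partial dependency, so 2NF is violated.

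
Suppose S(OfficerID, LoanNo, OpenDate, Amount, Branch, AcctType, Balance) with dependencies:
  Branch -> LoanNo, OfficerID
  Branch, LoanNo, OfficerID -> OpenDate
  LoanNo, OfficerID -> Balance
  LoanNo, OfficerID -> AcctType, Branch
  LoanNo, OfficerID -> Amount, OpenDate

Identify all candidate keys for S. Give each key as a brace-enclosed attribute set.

{Branch}, {LoanNo, OfficerID}

{Branch}⁺ = {AcctType, Amount, Balance, Branch, LoanNo, OfficerID, OpenDate} — all of the relation — so {Branch} is a candidate key.
{LoanNo, OfficerID}⁺ = {AcctType, Amount, Balance, Branch, LoanNo, OfficerID, OpenDate} — all of the relation — so {LoanNo, OfficerID} is a candidate key.
Any other superkey properly contains one of these, so there are no further candidate keys.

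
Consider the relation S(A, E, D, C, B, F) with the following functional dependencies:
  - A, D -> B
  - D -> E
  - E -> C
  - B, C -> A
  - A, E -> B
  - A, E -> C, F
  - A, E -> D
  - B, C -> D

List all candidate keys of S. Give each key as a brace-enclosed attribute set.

{A, D}, {A, E}, {B, C}, {B, D}, {B, E}

{A, D}⁺ = {A, B, C, D, E, F}, which is every attribute, so {A, D} is a candidate key.
{A, E}⁺ = {A, B, C, D, E, F}, which is every attribute, so {A, E} is a candidate key.
{B, C}⁺ = {A, B, C, D, E, F}, which is every attribute, so {B, C} is a candidate key.
{B, D}⁺ = {A, B, C, D, E, F}, which is every attribute, so {B, D} is a candidate key.
{B, E}⁺ = {A, B, C, D, E, F}, which is every attribute, so {B, E} is a candidate key.
Any other superkey properly contains one of these, so there are no further candidate keys.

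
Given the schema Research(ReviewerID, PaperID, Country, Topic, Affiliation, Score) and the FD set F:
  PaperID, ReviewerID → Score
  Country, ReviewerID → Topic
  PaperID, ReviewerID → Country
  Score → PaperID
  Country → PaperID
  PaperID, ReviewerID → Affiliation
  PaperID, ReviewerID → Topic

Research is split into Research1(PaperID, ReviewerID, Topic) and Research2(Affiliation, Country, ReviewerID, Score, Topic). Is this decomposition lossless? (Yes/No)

Common attributes: {ReviewerID, Topic}; their closure is {ReviewerID, Topic}.
The closure covers neither Research1 nor Research2 entirely; the join is not lossless.

No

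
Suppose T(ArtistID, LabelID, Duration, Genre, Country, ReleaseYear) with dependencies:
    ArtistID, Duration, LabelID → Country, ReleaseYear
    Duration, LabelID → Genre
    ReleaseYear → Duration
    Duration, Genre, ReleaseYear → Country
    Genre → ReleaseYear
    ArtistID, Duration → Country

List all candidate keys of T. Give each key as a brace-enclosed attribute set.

{ArtistID, Duration, LabelID}, {ArtistID, Genre, LabelID}, {ArtistID, LabelID, ReleaseYear}

{ArtistID, LabelID} never appear on the right of any FD, so every key must include all of them.
{ArtistID, Duration, LabelID} is a candidate key since {ArtistID, Duration, LabelID}⁺ = {ArtistID, Country, Duration, Genre, LabelID, ReleaseYear} covers every attribute.
{ArtistID, Genre, LabelID} is a candidate key since {ArtistID, Genre, LabelID}⁺ = {ArtistID, Country, Duration, Genre, LabelID, ReleaseYear} covers every attribute.
{ArtistID, LabelID, ReleaseYear} is a candidate key since {ArtistID, LabelID, ReleaseYear}⁺ = {ArtistID, Country, Duration, Genre, LabelID, ReleaseYear} covers every attribute.
Any other superkey properly contains one of these, so there are no further candidate keys.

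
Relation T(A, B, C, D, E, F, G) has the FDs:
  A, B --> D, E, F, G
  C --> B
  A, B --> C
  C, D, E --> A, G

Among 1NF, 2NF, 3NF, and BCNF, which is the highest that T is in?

Candidate keys: {A, B}, {A, C}, {C, D, E}. Prime attributes: {A, B, C, D, E}.
C --> B: {C}⁺ = {B, C}, which is not all of the attributes, so the left side is not a superkey — BCNF is violated.
But every attribute on its right side ({B}) is prime, and the same holds for every other non-superkey FD, so 3NF still holds.

3NF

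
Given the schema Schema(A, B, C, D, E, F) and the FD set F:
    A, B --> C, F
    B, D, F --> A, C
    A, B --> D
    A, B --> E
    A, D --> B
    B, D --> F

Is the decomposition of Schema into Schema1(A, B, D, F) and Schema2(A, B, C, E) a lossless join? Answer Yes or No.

Schema1 ∩ Schema2 = {A, B}; its closure under F is {A, B, C, D, E, F}.
Schema1 is contained in that closure, so Schema1 ∩ Schema2 --> Schema1 holds and the join is lossless.

Yes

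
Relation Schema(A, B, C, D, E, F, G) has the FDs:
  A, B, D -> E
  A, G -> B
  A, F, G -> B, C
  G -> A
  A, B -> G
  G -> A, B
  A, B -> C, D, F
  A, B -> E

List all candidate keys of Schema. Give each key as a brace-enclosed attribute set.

Closure of {G} is {A, B, C, D, E, F, G}, the whole schema; {G} is a candidate key.
Closure of {A, B} is {A, B, C, D, E, F, G}, the whole schema; {A, B} is a candidate key.
Any other superkey properly contains one of these, so there are no further candidate keys.

{A, B}, {G}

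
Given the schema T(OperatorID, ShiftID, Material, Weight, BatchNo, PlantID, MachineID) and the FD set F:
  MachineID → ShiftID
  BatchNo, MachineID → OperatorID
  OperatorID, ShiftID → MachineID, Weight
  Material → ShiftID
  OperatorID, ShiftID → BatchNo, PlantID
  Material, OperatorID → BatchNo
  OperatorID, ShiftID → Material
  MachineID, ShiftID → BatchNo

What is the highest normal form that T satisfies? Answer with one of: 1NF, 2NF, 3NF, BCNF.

3NF

Candidate keys: {MachineID}, {Material, OperatorID}, {OperatorID, ShiftID}. Prime attributes: {MachineID, Material, OperatorID, ShiftID}.
For Material → ShiftID we have {Material}⁺ = {Material, ShiftID}; {Material} is not a superkey, so BCNF fails.
Since {ShiftID} ⊆ prime attributes and every other non-superkey FD also has a prime right side, the schema is in 3NF.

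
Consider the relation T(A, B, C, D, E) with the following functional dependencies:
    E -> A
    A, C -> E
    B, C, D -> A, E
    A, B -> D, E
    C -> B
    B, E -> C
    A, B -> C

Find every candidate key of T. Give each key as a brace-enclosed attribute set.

{A, B}⁺ = {A, B, C, D, E}, which is every attribute, so {A, B} is a candidate key.
{A, C}⁺ = {A, B, C, D, E}, which is every attribute, so {A, C} is a candidate key.
{B, E}⁺ = {A, B, C, D, E}, which is every attribute, so {B, E} is a candidate key.
{C, D}⁺ = {A, B, C, D, E}, which is every attribute, so {C, D} is a candidate key.
{C, E}⁺ = {A, B, C, D, E}, which is every attribute, so {C, E} is a candidate key.
No proper subset of any of these is a key, and no other minimal superkey exists.

{A, B}, {A, C}, {B, E}, {C, D}, {C, E}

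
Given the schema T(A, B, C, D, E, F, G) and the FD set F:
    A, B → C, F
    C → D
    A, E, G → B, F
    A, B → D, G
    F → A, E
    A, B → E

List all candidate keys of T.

{A, B}, {A, E, G}, {B, F}, {F, G}

Closure of {A, B} is {A, B, C, D, E, F, G}, the whole schema; {A, B} is a candidate key.
Closure of {B, F} is {A, B, C, D, E, F, G}, the whole schema; {B, F} is a candidate key.
Closure of {F, G} is {A, B, C, D, E, F, G}, the whole schema; {F, G} is a candidate key.
Closure of {A, E, G} is {A, B, C, D, E, F, G}, the whole schema; {A, E, G} is a candidate key.
No proper subset of any of these is a key, and no other minimal superkey exists.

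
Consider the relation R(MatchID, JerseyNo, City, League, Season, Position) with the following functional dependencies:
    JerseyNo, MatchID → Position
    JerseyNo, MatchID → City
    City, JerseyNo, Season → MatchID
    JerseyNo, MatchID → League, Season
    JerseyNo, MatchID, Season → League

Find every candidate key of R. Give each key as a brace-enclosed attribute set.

{JerseyNo} never appears on the right of any FD, so every key must include it.
Closure of {JerseyNo, MatchID} is {City, JerseyNo, League, MatchID, Position, Season}, the whole schema; {JerseyNo, MatchID} is a candidate key.
Closure of {City, JerseyNo, Season} is {City, JerseyNo, League, MatchID, Position, Season}, the whole schema; {City, JerseyNo, Season} is a candidate key.
Any other superkey properly contains one of these, so there are no further candidate keys.

{City, JerseyNo, Season}, {JerseyNo, MatchID}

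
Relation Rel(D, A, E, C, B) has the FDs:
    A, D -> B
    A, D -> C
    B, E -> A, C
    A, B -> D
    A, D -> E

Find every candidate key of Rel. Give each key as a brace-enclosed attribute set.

{A, B}, {A, D}, {B, E}

{A, B}⁺ = {A, B, C, D, E}, which is every attribute, so {A, B} is a candidate key.
{A, D}⁺ = {A, B, C, D, E}, which is every attribute, so {A, D} is a candidate key.
{B, E}⁺ = {A, B, C, D, E}, which is every attribute, so {B, E} is a candidate key.
No proper subset of any of these is a key, and no other minimal superkey exists.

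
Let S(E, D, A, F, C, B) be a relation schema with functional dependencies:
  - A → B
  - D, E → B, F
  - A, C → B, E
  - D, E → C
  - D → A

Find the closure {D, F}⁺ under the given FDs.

Start with {D, F}.
D → A applies; add {A} → now {A, D, F}.
A → B applies; add {B} → now {A, B, D, F}.
No further FD applies.

{A, B, D, F}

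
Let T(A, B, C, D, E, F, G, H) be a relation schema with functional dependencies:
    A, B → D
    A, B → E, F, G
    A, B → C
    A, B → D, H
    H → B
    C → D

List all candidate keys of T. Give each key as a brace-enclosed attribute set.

{A} never appears on the right of any FD, so every key must include it.
{A, B} is a candidate key since {A, B}⁺ = {A, B, C, D, E, F, G, H} covers every attribute.
{A, H} is a candidate key since {A, H}⁺ = {A, B, C, D, E, F, G, H} covers every attribute.
These are minimal and exhaustive — every other superkey contains one of them.

{A, B}, {A, H}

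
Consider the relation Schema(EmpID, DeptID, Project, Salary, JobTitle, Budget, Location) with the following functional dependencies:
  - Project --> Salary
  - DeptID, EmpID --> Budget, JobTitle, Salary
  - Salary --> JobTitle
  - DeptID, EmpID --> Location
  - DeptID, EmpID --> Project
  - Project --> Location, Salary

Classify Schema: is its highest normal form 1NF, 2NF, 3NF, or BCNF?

2NF

Candidate key: {DeptID, EmpID}. Prime attributes: {DeptID, EmpID}.
For Project --> Salary we have {Project}⁺ = {JobTitle, Location, Project, Salary}; {Project} is not a superkey, so BCNF fails.
Because {Salary} is non-prime and the left side of Project --> Salary is not a superkey, the relation is not in 3NF.
No non-prime attribute depends on a proper subset of any candidate key, so 2NF holds.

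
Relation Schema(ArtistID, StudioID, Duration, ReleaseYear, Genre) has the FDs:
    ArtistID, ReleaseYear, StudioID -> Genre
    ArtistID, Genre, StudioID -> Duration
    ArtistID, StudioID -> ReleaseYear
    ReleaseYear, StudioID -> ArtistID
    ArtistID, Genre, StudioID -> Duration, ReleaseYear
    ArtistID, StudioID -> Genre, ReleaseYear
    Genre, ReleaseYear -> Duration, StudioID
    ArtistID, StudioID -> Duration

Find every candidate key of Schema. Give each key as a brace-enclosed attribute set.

{ArtistID, StudioID}, {Genre, ReleaseYear}, {ReleaseYear, StudioID}

{ArtistID, StudioID}⁺ = {ArtistID, Duration, Genre, ReleaseYear, StudioID}, which is every attribute, so {ArtistID, StudioID} is a candidate key.
{Genre, ReleaseYear}⁺ = {ArtistID, Duration, Genre, ReleaseYear, StudioID}, which is every attribute, so {Genre, ReleaseYear} is a candidate key.
{ReleaseYear, StudioID}⁺ = {ArtistID, Duration, Genre, ReleaseYear, StudioID}, which is every attribute, so {ReleaseYear, StudioID} is a candidate key.
These are minimal and exhaustive — every other superkey contains one of them.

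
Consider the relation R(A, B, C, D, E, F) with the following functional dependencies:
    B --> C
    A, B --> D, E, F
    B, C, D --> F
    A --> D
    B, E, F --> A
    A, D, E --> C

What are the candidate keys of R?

No FD produces {B}, so it must be in every candidate key.
{A, B}⁺ = {A, B, C, D, E, F}, which is every attribute, so {A, B} is a candidate key.
{B, D, E}⁺ = {A, B, C, D, E, F}, which is every attribute, so {B, D, E} is a candidate key.
{B, E, F}⁺ = {A, B, C, D, E, F}, which is every attribute, so {B, E, F} is a candidate key.
No proper subset of any of these is a key, and no other minimal superkey exists.

{A, B}, {B, D, E}, {B, E, F}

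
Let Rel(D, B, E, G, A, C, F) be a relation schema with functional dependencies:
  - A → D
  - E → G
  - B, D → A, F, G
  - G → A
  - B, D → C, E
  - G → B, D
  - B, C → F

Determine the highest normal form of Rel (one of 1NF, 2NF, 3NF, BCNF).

Candidate keys: {A, B}, {B, D}, {E}, {G}. Prime attributes: {A, B, D, E, G}.
A → D breaks BCNF: {A}⁺ = {A, D}, so {A} is not a superkey.
Because {F} is non-prime and the left side of B, C → F is not a superkey, the relation is not in 3NF.
No proper subset of a key has a non-prime attribute in its closure, so there is no partial dependency; 2NF holds.

2NF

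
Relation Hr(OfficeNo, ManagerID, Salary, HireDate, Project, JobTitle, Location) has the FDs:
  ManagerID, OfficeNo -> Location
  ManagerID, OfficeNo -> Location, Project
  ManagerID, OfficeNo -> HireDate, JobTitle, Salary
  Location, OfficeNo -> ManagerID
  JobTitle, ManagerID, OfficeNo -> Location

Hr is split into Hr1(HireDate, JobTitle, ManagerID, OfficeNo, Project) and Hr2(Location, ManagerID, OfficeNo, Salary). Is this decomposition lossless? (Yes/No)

Yes

Common attributes: {ManagerID, OfficeNo}; their closure is {HireDate, JobTitle, Location, ManagerID, OfficeNo, Project, Salary}.
Hr1 is contained in that closure, so Hr1 ∩ Hr2 -> Hr1 holds and the join is lossless.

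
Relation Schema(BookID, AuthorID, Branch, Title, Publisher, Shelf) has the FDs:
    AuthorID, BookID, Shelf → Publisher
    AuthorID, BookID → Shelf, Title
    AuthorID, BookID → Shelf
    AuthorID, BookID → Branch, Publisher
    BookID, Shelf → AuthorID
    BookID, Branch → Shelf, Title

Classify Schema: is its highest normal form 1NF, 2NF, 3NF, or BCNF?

BCNF

Candidate keys: {AuthorID, BookID}, {BookID, Branch}, {BookID, Shelf}. Prime attributes: {AuthorID, BookID, Branch, Shelf}.
The left-hand side of every FD is a superkey, so BCNF is satisfied.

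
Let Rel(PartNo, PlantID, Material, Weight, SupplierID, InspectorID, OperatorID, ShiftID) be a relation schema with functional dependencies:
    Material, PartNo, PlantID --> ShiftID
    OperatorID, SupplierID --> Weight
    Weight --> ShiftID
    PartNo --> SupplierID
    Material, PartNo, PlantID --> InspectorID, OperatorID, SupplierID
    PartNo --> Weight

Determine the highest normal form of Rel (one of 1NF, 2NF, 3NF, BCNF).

1NF

Candidate key: {Material, PartNo, PlantID}. Prime attributes: {Material, PartNo, PlantID}.
For OperatorID, SupplierID --> Weight we have {OperatorID, SupplierID}⁺ = {OperatorID, ShiftID, SupplierID, Weight}; {OperatorID, SupplierID} is not a superkey, so BCNF fails.
Because {Weight} is non-prime and the left side of OperatorID, SupplierID --> Weight is not a superkey, the relation is not in 3NF.
Since {PartNo} ⊂ {Material, PartNo, PlantID} and {PartNo}⁺ ⊇ {ShiftID, SupplierID, Weight} with {ShiftID, SupplierID, Weight} non-prime, there is a partial dependency; 2NF fails.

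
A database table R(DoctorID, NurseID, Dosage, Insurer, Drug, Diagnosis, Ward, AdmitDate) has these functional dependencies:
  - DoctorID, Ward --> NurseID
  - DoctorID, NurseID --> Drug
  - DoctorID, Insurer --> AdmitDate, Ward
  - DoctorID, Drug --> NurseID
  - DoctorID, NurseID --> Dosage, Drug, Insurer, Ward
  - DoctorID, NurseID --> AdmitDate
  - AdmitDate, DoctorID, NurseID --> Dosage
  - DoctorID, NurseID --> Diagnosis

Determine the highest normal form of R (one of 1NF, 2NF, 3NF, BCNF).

BCNF

Candidate keys: {DoctorID, Drug}, {DoctorID, Insurer}, {DoctorID, NurseID}, {DoctorID, Ward}. Prime attributes: {DoctorID, Drug, Insurer, NurseID, Ward}.
Each dependency's left side is a superkey — BCNF holds.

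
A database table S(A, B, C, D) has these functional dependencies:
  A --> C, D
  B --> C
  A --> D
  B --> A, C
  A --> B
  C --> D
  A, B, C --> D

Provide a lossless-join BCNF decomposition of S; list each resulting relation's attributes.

Candidate keys of the original relation: {A}, {B}.
In {A, B, C, D}, {C} is not a superkey ({C}⁺ restricted to this set is {C, D}), so split on C --> D into {C, D} and {A, B, C}.
{C, D} has no BCNF violation.
{A, B, C} has no BCNF violation.

{A, B, C}; {C, D}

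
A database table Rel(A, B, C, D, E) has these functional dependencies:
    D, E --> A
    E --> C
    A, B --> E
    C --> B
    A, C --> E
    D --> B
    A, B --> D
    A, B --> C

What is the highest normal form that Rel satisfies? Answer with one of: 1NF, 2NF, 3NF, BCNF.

Candidate keys: {A, B}, {A, C}, {A, D}, {A, E}, {D, E}. Prime attributes: {A, B, C, D, E}.
E --> C: {E}⁺ = {B, C, E}, which is not all of the attributes, so the left side is not a superkey — BCNF is violated.
But every attribute on its right side ({C}) is prime, and the same holds for every other non-superkey FD, so 3NF still holds.

3NF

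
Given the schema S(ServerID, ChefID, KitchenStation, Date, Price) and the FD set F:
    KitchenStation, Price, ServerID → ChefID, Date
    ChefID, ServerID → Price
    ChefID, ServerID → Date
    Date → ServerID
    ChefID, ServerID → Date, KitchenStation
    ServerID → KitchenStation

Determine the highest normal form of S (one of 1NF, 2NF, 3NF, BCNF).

Candidate keys: {ChefID, Date}, {ChefID, ServerID}, {Date, Price}, {Price, ServerID}. Prime attributes: {ChefID, Date, Price, ServerID}.
For Date → ServerID we have {Date}⁺ = {Date, KitchenStation, ServerID}; {Date} is not a superkey, so BCNF fails.
ServerID → KitchenStation has non-prime {KitchenStation} on the right and a non-superkey on the left, so 3NF fails.
{Date} is a proper subset of the key {ChefID, Date}, and {Date}⁺ contains the non-prime attribute {KitchenStation} — a partial dependency, so 2NF is violated.

1NF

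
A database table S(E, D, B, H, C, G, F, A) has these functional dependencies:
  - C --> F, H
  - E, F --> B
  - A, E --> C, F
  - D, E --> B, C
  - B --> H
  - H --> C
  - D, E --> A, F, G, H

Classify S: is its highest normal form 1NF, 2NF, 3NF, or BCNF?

Candidate key: {D, E}. Prime attributes: {D, E}.
C --> F, H: {C}⁺ = {C, F, H}, which is not all of the attributes, so the left side is not a superkey — BCNF is violated.
Because {F, H} are non-prime and the left side of C --> F, H is not a superkey, the relation is not in 3NF.
Checking every proper subset of each key, none determines a non-prime attribute — 2NF is satisfied.

2NF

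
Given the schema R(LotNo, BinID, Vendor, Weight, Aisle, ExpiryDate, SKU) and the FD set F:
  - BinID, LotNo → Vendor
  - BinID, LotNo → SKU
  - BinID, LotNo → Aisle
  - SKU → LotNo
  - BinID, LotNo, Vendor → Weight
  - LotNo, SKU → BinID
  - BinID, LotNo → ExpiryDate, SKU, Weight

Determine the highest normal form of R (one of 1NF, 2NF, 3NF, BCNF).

Candidate keys: {BinID, LotNo}, {SKU}. Prime attributes: {BinID, LotNo, SKU}.
Each dependency's left side is a superkey — BCNF holds.

BCNF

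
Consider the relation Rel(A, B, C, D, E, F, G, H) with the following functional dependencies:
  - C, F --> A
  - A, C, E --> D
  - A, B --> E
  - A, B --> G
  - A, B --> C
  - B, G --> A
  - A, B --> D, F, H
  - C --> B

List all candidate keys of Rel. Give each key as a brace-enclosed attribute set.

{A, B}⁺ = {A, B, C, D, E, F, G, H}, which is every attribute, so {A, B} is a candidate key.
{A, C}⁺ = {A, B, C, D, E, F, G, H}, which is every attribute, so {A, C} is a candidate key.
{B, G}⁺ = {A, B, C, D, E, F, G, H}, which is every attribute, so {B, G} is a candidate key.
{C, F}⁺ = {A, B, C, D, E, F, G, H}, which is every attribute, so {C, F} is a candidate key.
{C, G}⁺ = {A, B, C, D, E, F, G, H}, which is every attribute, so {C, G} is a candidate key.
These are minimal and exhaustive — every other superkey contains one of them.

{A, B}, {A, C}, {B, G}, {C, F}, {C, G}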